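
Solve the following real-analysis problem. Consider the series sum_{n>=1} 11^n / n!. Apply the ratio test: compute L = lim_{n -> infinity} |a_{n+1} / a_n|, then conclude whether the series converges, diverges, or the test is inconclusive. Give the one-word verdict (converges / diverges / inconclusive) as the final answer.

Let a_n denote the general term. Form the ratio a_{n+1}/a_n and simplify:
a_{n+1}/a_n = 11/(n + 1)
Take the limit as n -> infinity: L = 0.
Since L = 0 < 1, the ratio test implies the series converges.

converges


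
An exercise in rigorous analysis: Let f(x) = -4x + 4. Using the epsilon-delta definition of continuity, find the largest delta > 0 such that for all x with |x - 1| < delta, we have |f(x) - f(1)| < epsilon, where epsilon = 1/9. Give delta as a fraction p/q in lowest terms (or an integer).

We compute f(1) = -4*(1) + 4 = 0.
|f(x) - f(1)| = |-4x + 4 - (0)| = |-4(x - 1)| = 4|x - 1|.
We need 4|x - 1| < 1/9, i.e. |x - 1| < 1/9 / 4 = 1/36.
So any delta <= 1/36 works. Conversely, if delta > 1/36, then x = 1 + 1/36 satisfies |x - 1| = 1/36 < delta but |f(x) - f(1)| = 4 * 1/36 = 1/9, which is not < 1/9; so no larger delta works.
Hence the largest such delta is 1/36.

1/36


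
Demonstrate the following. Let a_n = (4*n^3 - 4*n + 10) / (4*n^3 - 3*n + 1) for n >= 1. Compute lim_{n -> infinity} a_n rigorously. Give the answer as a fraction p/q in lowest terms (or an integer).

Divide numerator and denominator by n^3, the highest power:
numerator / n^3 = 4 - 4/n^2 + 10/n^3
denominator / n^3 = 4 - 3/n^2 + n^(-3)
As n -> infinity, all terms of the form c/n^k (k >= 1) tend to 0.
So numerator / n^3 -> 4 and denominator / n^3 -> 4.
Therefore lim a_n = 1.

1


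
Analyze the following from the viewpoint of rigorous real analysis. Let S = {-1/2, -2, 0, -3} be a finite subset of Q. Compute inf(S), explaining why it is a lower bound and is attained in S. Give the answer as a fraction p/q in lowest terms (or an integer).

S is finite, so inf(S) = min(S).
Sorted increasing:
-3, -2, -1/2, 0
The extremum is -3.
For every x in S, x >= -3. And -3 is in S, so it is attained.
Therefore inf(S) = -3.

-3


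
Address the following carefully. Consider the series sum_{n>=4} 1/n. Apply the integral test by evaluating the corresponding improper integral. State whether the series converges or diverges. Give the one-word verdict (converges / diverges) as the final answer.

Let f(x) = 1/x. Then f is positive, continuous, and decreasing on [4, infinity), so the integral test applies.
Compute the improper integral int_{4}^infinity f(x) dx:
  antiderivative F(x) = log(x).
  As x -> infinity, log(x) -> infinity.
  So int = infinity - log(4) = infinity. By the integral test, the series diverges.

diverges


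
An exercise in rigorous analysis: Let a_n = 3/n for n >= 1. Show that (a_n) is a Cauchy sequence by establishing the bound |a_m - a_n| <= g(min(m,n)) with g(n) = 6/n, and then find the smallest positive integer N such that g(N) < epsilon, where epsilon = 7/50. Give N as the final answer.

For any m, n >= 1, by the triangle inequality:
|a_m - a_n| = |3/m - 3/n| <= 3*1/m + 3*1/n <= 6/min(m,n).
So g(n) = 6/n bounds the Cauchy difference. Since g(n) -> 0, (a_n) is Cauchy.
Now solve g(N) < 7/50: 6/N < 7/50 <=> N > 6 / (7/50) = 300/7.
The smallest integer strictly greater than 300/7 is N = 43.
Check: g(43) = 6/43 = 6/43 < 7/50; g(42) = 1/7 >= 7/50. So N = 43.

43


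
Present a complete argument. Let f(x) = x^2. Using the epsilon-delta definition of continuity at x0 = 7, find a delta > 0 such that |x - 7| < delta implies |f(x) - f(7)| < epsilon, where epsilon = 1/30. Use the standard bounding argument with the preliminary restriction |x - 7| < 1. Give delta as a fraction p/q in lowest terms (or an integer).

Factor: |x^2 - (7)^2| = |x - 7| * |x + 7|.
Impose |x - 7| < 1 first. Then |x + 7| = |(x - 7) + 2*(7)| <= |x - 7| + 2*|7| < 1 + 14 = 15.
So |x^2 - (7)^2| < delta * 15.
We need delta * 15 <= 1/30, i.e. delta <= 1/30/15 = 1/450.
Since 1/450 < 1, this is tighter than 1; take delta = 1/450.
So delta = 1/450 works.

1/450


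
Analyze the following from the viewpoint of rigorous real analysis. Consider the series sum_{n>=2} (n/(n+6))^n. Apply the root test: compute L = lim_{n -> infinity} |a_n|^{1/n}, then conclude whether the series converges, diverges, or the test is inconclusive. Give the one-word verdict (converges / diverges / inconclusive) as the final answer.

Let a_n denote the general term. Form |a_n|^(1/n) and simplify:
|a_n|^(1/n) = n/(n + 6)
Take the limit as n -> infinity: L = 1.
Since L = 1, the root test is inconclusive. (In fact a_n = (n/(n+6))^n -> e^(-6) != 0, so the nth-term test shows divergence; but the root test itself gives no conclusion.)

inconclusive


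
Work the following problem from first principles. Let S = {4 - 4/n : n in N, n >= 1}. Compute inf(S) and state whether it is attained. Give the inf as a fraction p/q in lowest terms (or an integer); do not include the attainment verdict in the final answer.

Analysis:
- Values: 0, 2, 8/3, 3, ... strictly increasing.
- Minimum is 0 (n=1); inf = 0 (attained).
- 4 - 4/n -> 4 from below; sup = 4, not attained.
Conclusion: inf(S) = 0, attained in S.

0


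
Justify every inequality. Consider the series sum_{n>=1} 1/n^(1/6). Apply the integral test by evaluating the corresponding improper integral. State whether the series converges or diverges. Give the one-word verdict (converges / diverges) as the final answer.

Let f(x) = x^(-1/6). Then f is positive, continuous, and decreasing on [1, infinity), so the integral test applies.
Compute the improper integral int_{1}^infinity f(x) dx:
  antiderivative F(x) = 6*x^(5/6)/5.
  As x -> infinity, F(x) -> infinity (since p = 1/6 < 1).
  So the integral diverges. By the integral test, the series diverges.

diverges


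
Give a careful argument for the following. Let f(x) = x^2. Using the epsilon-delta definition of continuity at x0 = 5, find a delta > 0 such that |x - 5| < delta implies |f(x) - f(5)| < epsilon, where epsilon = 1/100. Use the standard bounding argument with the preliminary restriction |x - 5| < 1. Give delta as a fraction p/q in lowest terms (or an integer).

Factor: |x^2 - (5)^2| = |x - 5| * |x + 5|.
Impose |x - 5| < 1 first. Then |x + 5| = |(x - 5) + 2*(5)| <= |x - 5| + 2*|5| < 1 + 10 = 11.
So |x^2 - (5)^2| < delta * 11.
We need delta * 11 <= 1/100, i.e. delta <= 1/100/11 = 1/1100.
Since 1/1100 < 1, this is tighter than 1; take delta = 1/1100.
So delta = 1/1100 works.

1/1100


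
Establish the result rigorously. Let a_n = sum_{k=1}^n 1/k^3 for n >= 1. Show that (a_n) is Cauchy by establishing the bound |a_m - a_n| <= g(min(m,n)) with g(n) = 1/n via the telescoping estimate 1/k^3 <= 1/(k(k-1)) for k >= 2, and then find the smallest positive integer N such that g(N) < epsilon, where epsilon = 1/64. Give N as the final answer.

For m > n >= 1: |a_m - a_n| = sum_{k=n+1}^m 1/k^3.
Use 1/k^3 <= 1/(k(k-1)) = 1/(k-1) - 1/k for k >= 2 (which holds since k^3 >= k^2 >= k(k-1) for k >= 2):
sum_{k=n+1}^m 1/k^3 <= sum_{k=n+1}^m (1/(k-1) - 1/k) = 1/n - 1/m <= 1/n.
By symmetry the same bound holds with n,m swapped, so |a_m - a_n| <= 1/min(m,n) = g(min(m,n)). Since g(n) -> 0, (a_n) is Cauchy.
Now solve g(N) < 1/64: 1/N < 1/64 <=> N > 1/(1/64) = 64.
The smallest integer strictly greater than 64 is N = 65.
Check: g(65) = 1/65 < 1/64; g(64) = 1/64 >= 1/64. So N = 65.

65


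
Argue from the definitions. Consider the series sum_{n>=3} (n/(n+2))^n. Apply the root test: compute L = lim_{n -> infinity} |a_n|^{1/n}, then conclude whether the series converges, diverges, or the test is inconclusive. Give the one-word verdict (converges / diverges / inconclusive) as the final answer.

Let a_n denote the general term. Form |a_n|^(1/n) and simplify:
|a_n|^(1/n) = n/(n + 2)
Take the limit as n -> infinity: L = 1.
Since L = 1, the root test is inconclusive. (In fact a_n = (n/(n+2))^n -> e^(-2) != 0, so the nth-term test shows divergence; but the root test itself gives no conclusion.)

inconclusive


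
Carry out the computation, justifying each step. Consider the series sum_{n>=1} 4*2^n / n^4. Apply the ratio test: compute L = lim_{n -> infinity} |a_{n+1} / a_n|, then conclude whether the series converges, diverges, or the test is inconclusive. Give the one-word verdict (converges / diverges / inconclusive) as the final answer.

Let a_n denote the general term. Form the ratio a_{n+1}/a_n and simplify:
a_{n+1}/a_n = 2*n^4/(n + 1)^4
Take the limit as n -> infinity: L = 2.
Since L = 2 > 1 (or L = infinity), the ratio test implies the series diverges.

diverges


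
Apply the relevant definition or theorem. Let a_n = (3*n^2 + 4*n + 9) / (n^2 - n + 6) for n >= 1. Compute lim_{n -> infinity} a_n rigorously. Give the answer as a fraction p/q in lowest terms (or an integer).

Divide numerator and denominator by n^2, the highest power:
numerator / n^2 = 3 + 4/n + 9/n^2
denominator / n^2 = 1 - 1/n + 6/n^2
As n -> infinity, all terms of the form c/n^k (k >= 1) tend to 0.
So numerator / n^2 -> 3 and denominator / n^2 -> 1.
Therefore lim a_n = 3.

3


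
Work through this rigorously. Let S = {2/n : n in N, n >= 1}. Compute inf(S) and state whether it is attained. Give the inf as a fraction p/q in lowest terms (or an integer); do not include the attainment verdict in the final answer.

Analysis:
- Values: 2, 1, 2/3, 1/2, ... strictly decreasing.
- The maximum is 2 (n=1); sup = 2 (attained).
- The set is bounded below by 0; 2/n -> 0 so 0 is the greatest lower bound.
- 0 is not in the set, so inf = 0 is not attained.
Conclusion: inf(S) = 0, not attained in S.

0


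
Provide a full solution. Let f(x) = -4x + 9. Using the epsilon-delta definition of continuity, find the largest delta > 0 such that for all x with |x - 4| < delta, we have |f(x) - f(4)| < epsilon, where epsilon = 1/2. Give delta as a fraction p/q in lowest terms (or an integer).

We compute f(4) = -4*(4) + 9 = -7.
|f(x) - f(4)| = |-4x + 9 - (-7)| = |-4(x - 4)| = 4|x - 4|.
We need 4|x - 4| < 1/2, i.e. |x - 4| < 1/2 / 4 = 1/8.
So any delta <= 1/8 works. Conversely, if delta > 1/8, then x = 4 + 1/8 satisfies |x - 4| = 1/8 < delta but |f(x) - f(4)| = 4 * 1/8 = 1/2, which is not < 1/2; so no larger delta works.
Hence the largest such delta is 1/8.

1/8


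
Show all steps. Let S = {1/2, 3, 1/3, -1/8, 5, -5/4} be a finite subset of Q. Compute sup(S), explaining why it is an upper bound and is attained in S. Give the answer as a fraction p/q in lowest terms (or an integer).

S is finite, so sup(S) = max(S).
Sorted decreasing:
5, 3, 1/2, 1/3, -1/8, -5/4
The extremum is 5.
For every x in S, x <= 5. And 5 is in S, so it is attained.
Therefore sup(S) = 5.

5


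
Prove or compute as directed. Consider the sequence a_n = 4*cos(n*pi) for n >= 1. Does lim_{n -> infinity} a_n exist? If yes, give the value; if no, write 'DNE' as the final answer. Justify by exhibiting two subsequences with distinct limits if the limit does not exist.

Examine the behaviour of a_n along subsequences.
cos(n*pi) = (-1)^n, so a_n = 4*(-1)^n. a_{2k} = 4 -> 4. a_{2k+1} = -4 -> -4.
Since these two subsequential limits are 4 and -4, distinct, the full sequence cannot converge (a convergent sequence has all subsequences tending to the same limit). So lim a_n does not exist.

DNE


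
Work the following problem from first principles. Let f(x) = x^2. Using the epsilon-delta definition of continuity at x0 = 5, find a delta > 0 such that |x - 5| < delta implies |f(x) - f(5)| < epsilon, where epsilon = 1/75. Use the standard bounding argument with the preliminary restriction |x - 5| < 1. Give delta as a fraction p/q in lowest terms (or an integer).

Factor: |x^2 - (5)^2| = |x - 5| * |x + 5|.
Impose |x - 5| < 1 first. Then |x + 5| = |(x - 5) + 2*(5)| <= |x - 5| + 2*|5| < 1 + 10 = 11.
So |x^2 - (5)^2| < delta * 11.
We need delta * 11 <= 1/75, i.e. delta <= 1/75/11 = 1/825.
Since 1/825 < 1, this is tighter than 1; take delta = 1/825.
So delta = 1/825 works.

1/825


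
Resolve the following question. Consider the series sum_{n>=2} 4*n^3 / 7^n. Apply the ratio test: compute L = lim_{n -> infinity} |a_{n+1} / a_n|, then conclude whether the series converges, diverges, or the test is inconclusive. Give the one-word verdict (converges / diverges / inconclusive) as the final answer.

Let a_n denote the general term. Form the ratio a_{n+1}/a_n and simplify:
a_{n+1}/a_n = (n + 1)^3/(7*n^3)
Take the limit as n -> infinity: L = 1/7.
Since L = 1/7 < 1, the ratio test implies the series converges.

converges


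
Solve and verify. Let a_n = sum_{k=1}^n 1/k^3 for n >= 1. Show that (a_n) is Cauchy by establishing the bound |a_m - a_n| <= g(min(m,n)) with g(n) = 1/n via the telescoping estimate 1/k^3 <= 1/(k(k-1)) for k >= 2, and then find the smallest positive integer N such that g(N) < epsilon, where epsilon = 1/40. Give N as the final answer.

For m > n >= 1: |a_m - a_n| = sum_{k=n+1}^m 1/k^3.
Use 1/k^3 <= 1/(k(k-1)) = 1/(k-1) - 1/k for k >= 2 (which holds since k^3 >= k^2 >= k(k-1) for k >= 2):
sum_{k=n+1}^m 1/k^3 <= sum_{k=n+1}^m (1/(k-1) - 1/k) = 1/n - 1/m <= 1/n.
By symmetry the same bound holds with n,m swapped, so |a_m - a_n| <= 1/min(m,n) = g(min(m,n)). Since g(n) -> 0, (a_n) is Cauchy.
Now solve g(N) < 1/40: 1/N < 1/40 <=> N > 1/(1/40) = 40.
The smallest integer strictly greater than 40 is N = 41.
Check: g(41) = 1/41 < 1/40; g(40) = 1/40 >= 1/40. So N = 41.

41


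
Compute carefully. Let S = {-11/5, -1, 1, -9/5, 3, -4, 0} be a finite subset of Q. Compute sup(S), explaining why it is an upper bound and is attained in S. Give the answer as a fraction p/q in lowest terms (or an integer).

S is finite, so sup(S) = max(S).
Sorted decreasing:
3, 1, 0, -1, -9/5, -11/5, -4
The extremum is 3.
For every x in S, x <= 3. And 3 is in S, so it is attained.
Therefore sup(S) = 3.

3


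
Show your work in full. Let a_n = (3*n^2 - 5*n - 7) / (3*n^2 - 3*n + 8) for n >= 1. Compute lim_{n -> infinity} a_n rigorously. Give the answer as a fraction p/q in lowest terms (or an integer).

Divide numerator and denominator by n^2, the highest power:
numerator / n^2 = 3 - 5/n - 7/n^2
denominator / n^2 = 3 - 3/n + 8/n^2
As n -> infinity, all terms of the form c/n^k (k >= 1) tend to 0.
So numerator / n^2 -> 3 and denominator / n^2 -> 3.
Therefore lim a_n = 1.

1


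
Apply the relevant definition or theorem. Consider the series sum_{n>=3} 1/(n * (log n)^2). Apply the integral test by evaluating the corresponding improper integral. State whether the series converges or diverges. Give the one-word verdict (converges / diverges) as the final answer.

Let f(x) = 1/(x*log(x)^2). Then f is positive, continuous, and decreasing on [3, infinity), so the integral test applies.
Compute the improper integral int_{3}^infinity f(x) dx:
  antiderivative F(x) = -1/log(x).
  F(x) -> 0 as x -> infinity.  int = 0 - F(3) = 1/log(3) < infinity. By the integral test, the series converges.

converges


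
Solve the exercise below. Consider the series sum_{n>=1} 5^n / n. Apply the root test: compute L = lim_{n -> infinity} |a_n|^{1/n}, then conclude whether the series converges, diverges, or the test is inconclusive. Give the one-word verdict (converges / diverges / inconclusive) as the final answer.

Let a_n denote the general term. Form |a_n|^(1/n) and simplify:
|a_n|^(1/n) = 5/n^(1/n)
Take the limit as n -> infinity: L = 5.
Since L = 5 > 1, the root test implies divergence.

diverges


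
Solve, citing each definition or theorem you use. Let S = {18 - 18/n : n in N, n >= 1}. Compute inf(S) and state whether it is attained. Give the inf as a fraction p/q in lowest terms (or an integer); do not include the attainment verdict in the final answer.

Analysis:
- Values: 0, 9, 12, 27/2, ... strictly increasing.
- Minimum is 0 (n=1); inf = 0 (attained).
- 18 - 18/n -> 18 from below; sup = 18, not attained.
Conclusion: inf(S) = 0, attained in S.

0


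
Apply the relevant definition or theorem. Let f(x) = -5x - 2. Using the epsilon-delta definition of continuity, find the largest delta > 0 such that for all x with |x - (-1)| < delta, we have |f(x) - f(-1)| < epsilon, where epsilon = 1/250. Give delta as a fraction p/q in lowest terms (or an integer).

We compute f(-1) = -5*(-1) - 2 = 3.
|f(x) - f(-1)| = |-5x - 2 - (3)| = |-5(x - (-1))| = 5|x - (-1)|.
We need 5|x - (-1)| < 1/250, i.e. |x - (-1)| < 1/250 / 5 = 1/1250.
So any delta <= 1/1250 works. Conversely, if delta > 1/1250, then x = -1 + 1/1250 satisfies |x - (-1)| = 1/1250 < delta but |f(x) - f(-1)| = 5 * 1/1250 = 1/250, which is not < 1/250; so no larger delta works.
Hence the largest such delta is 1/1250.

1/1250


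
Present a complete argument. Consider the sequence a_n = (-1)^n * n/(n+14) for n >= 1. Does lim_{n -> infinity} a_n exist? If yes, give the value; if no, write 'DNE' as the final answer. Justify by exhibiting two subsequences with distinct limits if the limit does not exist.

Examine the behaviour of a_n along subsequences.
a_{2k} = 2k/(2k+14) -> 1. a_{2k+1} = -(2k+1)/(2k+15) -> -1.
Since these two subsequential limits are 1 and -1, distinct, the full sequence cannot converge (a convergent sequence has all subsequences tending to the same limit). So lim a_n does not exist.

DNE


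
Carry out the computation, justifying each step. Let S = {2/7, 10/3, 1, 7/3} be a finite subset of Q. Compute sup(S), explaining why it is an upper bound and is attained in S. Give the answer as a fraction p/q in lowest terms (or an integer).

S is finite, so sup(S) = max(S).
Sorted decreasing:
10/3, 7/3, 1, 2/7
The extremum is 10/3.
For every x in S, x <= 10/3. And 10/3 is in S, so it is attained.
Therefore sup(S) = 10/3.

10/3


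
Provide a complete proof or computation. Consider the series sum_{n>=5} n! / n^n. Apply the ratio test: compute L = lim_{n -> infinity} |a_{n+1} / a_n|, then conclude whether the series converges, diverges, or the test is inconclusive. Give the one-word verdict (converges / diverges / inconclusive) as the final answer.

Let a_n denote the general term. Form the ratio a_{n+1}/a_n and simplify:
a_{n+1}/a_n = (n/(n + 1))^n
Take the limit as n -> infinity: L = exp(-1).
Since L = exp(-1) < 1, the ratio test implies the series converges.

converges


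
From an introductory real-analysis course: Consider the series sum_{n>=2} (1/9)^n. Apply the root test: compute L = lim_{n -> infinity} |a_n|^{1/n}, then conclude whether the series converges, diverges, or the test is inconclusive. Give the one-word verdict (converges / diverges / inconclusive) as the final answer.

Let a_n denote the general term. Form |a_n|^(1/n) and simplify:
|a_n|^(1/n) = 1/9
Take the limit as n -> infinity: L = 1/9.
Since L = 1/9 < 1, the root test implies convergence.

converges


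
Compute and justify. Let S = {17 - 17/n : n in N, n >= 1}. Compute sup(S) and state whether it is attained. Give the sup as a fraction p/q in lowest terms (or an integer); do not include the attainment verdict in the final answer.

Analysis:
- Values: 0, 17/2, 34/3, 51/4, ... strictly increasing.
- Minimum is 0 (n=1); inf = 0 (attained).
- 17 - 17/n -> 17 from below; sup = 17, not attained.
Conclusion: sup(S) = 17, not attained in S.

17


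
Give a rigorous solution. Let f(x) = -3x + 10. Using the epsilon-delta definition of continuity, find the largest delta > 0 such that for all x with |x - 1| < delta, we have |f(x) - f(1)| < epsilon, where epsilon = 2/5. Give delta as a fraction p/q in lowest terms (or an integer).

We compute f(1) = -3*(1) + 10 = 7.
|f(x) - f(1)| = |-3x + 10 - (7)| = |-3(x - 1)| = 3|x - 1|.
We need 3|x - 1| < 2/5, i.e. |x - 1| < 2/5 / 3 = 2/15.
So any delta <= 2/15 works. Conversely, if delta > 2/15, then x = 1 + 2/15 satisfies |x - 1| = 2/15 < delta but |f(x) - f(1)| = 3 * 2/15 = 2/5, which is not < 2/5; so no larger delta works.
Hence the largest such delta is 2/15.

2/15


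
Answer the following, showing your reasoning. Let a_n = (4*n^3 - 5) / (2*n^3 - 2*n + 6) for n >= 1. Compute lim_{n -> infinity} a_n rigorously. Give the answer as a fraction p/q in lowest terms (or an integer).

Divide numerator and denominator by n^3, the highest power:
numerator / n^3 = 4 - 5/n^3
denominator / n^3 = 2 - 2/n^2 + 6/n^3
As n -> infinity, all terms of the form c/n^k (k >= 1) tend to 0.
So numerator / n^3 -> 4 and denominator / n^3 -> 2.
Therefore lim a_n = 2.

2


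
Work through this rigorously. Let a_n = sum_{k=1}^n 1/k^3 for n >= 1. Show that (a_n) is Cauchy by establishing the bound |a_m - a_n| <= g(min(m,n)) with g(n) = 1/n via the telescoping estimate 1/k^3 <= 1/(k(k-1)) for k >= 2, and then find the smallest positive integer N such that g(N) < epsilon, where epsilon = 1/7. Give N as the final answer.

For m > n >= 1: |a_m - a_n| = sum_{k=n+1}^m 1/k^3.
Use 1/k^3 <= 1/(k(k-1)) = 1/(k-1) - 1/k for k >= 2 (which holds since k^3 >= k^2 >= k(k-1) for k >= 2):
sum_{k=n+1}^m 1/k^3 <= sum_{k=n+1}^m (1/(k-1) - 1/k) = 1/n - 1/m <= 1/n.
By symmetry the same bound holds with n,m swapped, so |a_m - a_n| <= 1/min(m,n) = g(min(m,n)). Since g(n) -> 0, (a_n) is Cauchy.
Now solve g(N) < 1/7: 1/N < 1/7 <=> N > 1/(1/7) = 7.
The smallest integer strictly greater than 7 is N = 8.
Check: g(8) = 1/8 < 1/7; g(7) = 1/7 >= 1/7. So N = 8.

8


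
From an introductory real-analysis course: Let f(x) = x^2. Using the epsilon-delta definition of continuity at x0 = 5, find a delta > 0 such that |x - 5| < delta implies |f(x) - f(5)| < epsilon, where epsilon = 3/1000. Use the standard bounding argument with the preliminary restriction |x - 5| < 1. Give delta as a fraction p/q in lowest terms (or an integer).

Factor: |x^2 - (5)^2| = |x - 5| * |x + 5|.
Impose |x - 5| < 1 first. Then |x + 5| = |(x - 5) + 2*(5)| <= |x - 5| + 2*|5| < 1 + 10 = 11.
So |x^2 - (5)^2| < delta * 11.
We need delta * 11 <= 3/1000, i.e. delta <= 3/1000/11 = 3/11000.
Since 3/11000 < 1, this is tighter than 1; take delta = 3/11000.
So delta = 3/11000 works.

3/11000


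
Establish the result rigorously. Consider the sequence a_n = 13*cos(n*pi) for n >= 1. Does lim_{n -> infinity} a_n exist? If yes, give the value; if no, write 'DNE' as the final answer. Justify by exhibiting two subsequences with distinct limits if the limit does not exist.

Examine the behaviour of a_n along subsequences.
cos(n*pi) = (-1)^n, so a_n = 13*(-1)^n. a_{2k} = 13 -> 13. a_{2k+1} = -13 -> -13.
Since these two subsequential limits are 13 and -13, distinct, the full sequence cannot converge (a convergent sequence has all subsequences tending to the same limit). So lim a_n does not exist.

DNE


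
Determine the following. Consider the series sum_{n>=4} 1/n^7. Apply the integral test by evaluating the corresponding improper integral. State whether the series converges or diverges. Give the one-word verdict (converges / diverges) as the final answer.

Let f(x) = x^(-7). Then f is positive, continuous, and decreasing on [4, infinity), so the integral test applies.
Compute the improper integral int_{4}^infinity f(x) dx:
  antiderivative F(x) = -1/(6*x^6).
  As x -> infinity, F(x) -> 0 (since p = 7 > 1).
  So int = F(infinity) - F(4) = 0 - (-1/24576) = 1/24576.
  Finite, so by the integral test, the series converges.

converges


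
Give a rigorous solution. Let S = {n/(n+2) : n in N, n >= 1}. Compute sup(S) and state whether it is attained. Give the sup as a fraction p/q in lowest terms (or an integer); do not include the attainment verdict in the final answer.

Analysis:
- Values: 1/3, 1/2, 3/5, 2/3, ... strictly increasing.
- Minimum is 1/3 (n=1); inf = 1/3 (attained).
- n/(n+2) = 1 - 2/(n+2) -> 1 from below as n -> infinity, and never equals 1.
- So sup = 1 (not attained).
Conclusion: sup(S) = 1, not attained in S.

1


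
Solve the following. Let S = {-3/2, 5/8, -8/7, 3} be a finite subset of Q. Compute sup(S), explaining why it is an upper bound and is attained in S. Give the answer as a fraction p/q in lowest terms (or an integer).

S is finite, so sup(S) = max(S).
Sorted decreasing:
3, 5/8, -8/7, -3/2
The extremum is 3.
For every x in S, x <= 3. And 3 is in S, so it is attained.
Therefore sup(S) = 3.

3


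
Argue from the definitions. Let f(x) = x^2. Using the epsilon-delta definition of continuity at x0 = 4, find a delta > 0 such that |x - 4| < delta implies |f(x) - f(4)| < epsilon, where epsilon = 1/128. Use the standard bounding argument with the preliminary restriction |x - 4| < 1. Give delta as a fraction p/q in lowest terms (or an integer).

Factor: |x^2 - (4)^2| = |x - 4| * |x + 4|.
Impose |x - 4| < 1 first. Then |x + 4| = |(x - 4) + 2*(4)| <= |x - 4| + 2*|4| < 1 + 8 = 9.
So |x^2 - (4)^2| < delta * 9.
We need delta * 9 <= 1/128, i.e. delta <= 1/128/9 = 1/1152.
Since 1/1152 < 1, this is tighter than 1; take delta = 1/1152.
So delta = 1/1152 works.

1/1152


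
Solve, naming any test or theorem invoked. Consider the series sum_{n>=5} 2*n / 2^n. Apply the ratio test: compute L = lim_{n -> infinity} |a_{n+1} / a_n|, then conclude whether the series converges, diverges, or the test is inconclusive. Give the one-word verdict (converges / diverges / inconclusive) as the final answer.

Let a_n denote the general term. Form the ratio a_{n+1}/a_n and simplify:
a_{n+1}/a_n = (n + 1)/(2*n)
Take the limit as n -> infinity: L = 1/2.
Since L = 1/2 < 1, the ratio test implies the series converges.

converges


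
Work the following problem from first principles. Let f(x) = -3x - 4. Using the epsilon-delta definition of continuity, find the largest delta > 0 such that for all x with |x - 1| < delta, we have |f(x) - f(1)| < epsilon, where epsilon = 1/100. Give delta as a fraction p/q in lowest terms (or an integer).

We compute f(1) = -3*(1) - 4 = -7.
|f(x) - f(1)| = |-3x - 4 - (-7)| = |-3(x - 1)| = 3|x - 1|.
We need 3|x - 1| < 1/100, i.e. |x - 1| < 1/100 / 3 = 1/300.
So any delta <= 1/300 works. Conversely, if delta > 1/300, then x = 1 + 1/300 satisfies |x - 1| = 1/300 < delta but |f(x) - f(1)| = 3 * 1/300 = 1/100, which is not < 1/100; so no larger delta works.
Hence the largest such delta is 1/300.

1/300


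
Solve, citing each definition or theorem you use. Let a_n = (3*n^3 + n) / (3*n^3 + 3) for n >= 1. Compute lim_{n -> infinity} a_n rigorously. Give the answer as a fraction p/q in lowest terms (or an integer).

Divide numerator and denominator by n^3, the highest power:
numerator / n^3 = 3 + n^(-2)
denominator / n^3 = 3 + 3/n^3
As n -> infinity, all terms of the form c/n^k (k >= 1) tend to 0.
So numerator / n^3 -> 3 and denominator / n^3 -> 3.
Therefore lim a_n = 1.

1


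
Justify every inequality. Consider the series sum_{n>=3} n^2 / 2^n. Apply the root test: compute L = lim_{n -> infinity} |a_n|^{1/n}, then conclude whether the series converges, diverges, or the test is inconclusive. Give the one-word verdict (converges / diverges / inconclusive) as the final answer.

Let a_n denote the general term. Form |a_n|^(1/n) and simplify:
|a_n|^(1/n) = n^(2/n)/2
Take the limit as n -> infinity: L = 1/2.
Since L = 1/2 < 1, the root test implies convergence.

converges


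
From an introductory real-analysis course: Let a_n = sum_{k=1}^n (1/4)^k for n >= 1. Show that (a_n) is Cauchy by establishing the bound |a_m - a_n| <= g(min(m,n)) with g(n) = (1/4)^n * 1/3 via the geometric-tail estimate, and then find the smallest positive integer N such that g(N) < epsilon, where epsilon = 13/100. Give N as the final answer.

For m > n >= 1: |a_m - a_n| = sum_{k=n+1}^m (1/4)^k < sum_{k=n+1}^infinity (1/4)^k = (1/4)^(n+1) / (1 - 1/4) = (1/4)^n * (1/4) * (4/3) = (1/4)^n * 1/3.
So g(n) = (1/4)^n / 3. Since g(n) -> 0, (a_n) is Cauchy.
Now solve g(N) < 13/100: (1/4)^N / 3 < 13/100 <=> 4^N > 1 / (3 * 13/100) = 100/39.
Check powers of 4: 4^0 = 1 <= 100/39, 4^1 = 4 > 100/39.
So the smallest such N is 1. Check: g(1) = 1/(3 * 4) = 1/12 < 13/100.

1


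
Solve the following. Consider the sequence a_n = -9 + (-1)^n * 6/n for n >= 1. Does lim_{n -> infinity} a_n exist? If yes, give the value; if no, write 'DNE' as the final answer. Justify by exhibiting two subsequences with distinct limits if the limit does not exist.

Examine the behaviour of a_n along subsequences.
Even-n subsequence a_{2k} = -9 + 6/(2k) -> -9. Odd-n subsequence a_{2k+1} = -9 - 6/(2k+1) -> -9. Both tend to -9, which suggests the limit is -9; verify directly.
|a_n - (-9)| = |(-1)^n * 6/n| = 6/n for every n >= 1.
Given epsilon > 0, choose a positive integer N > 6/epsilon. Then for all n >= N, |a_n - (-9)| = 6/n <= 6/N < epsilon.
So by the definition of the limit, lim a_n exists and equals -9.

-9


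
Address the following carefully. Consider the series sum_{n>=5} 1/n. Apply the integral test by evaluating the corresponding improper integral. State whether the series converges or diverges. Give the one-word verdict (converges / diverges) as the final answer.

Let f(x) = 1/x. Then f is positive, continuous, and decreasing on [5, infinity), so the integral test applies.
Compute the improper integral int_{5}^infinity f(x) dx:
  antiderivative F(x) = log(x).
  As x -> infinity, log(x) -> infinity.
  So int = infinity - log(5) = infinity. By the integral test, the series diverges.

diverges


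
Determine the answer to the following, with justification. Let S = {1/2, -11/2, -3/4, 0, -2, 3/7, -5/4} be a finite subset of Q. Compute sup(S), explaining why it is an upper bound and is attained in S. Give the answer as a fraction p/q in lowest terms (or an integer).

S is finite, so sup(S) = max(S).
Sorted decreasing:
1/2, 3/7, 0, -3/4, -5/4, -2, -11/2
The extremum is 1/2.
For every x in S, x <= 1/2. And 1/2 is in S, so it is attained.
Therefore sup(S) = 1/2.

1/2


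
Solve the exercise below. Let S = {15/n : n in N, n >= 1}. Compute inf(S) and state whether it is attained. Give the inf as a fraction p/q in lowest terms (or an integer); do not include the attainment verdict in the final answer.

Analysis:
- Values: 15, 15/2, 5, 15/4, ... strictly decreasing.
- The maximum is 15 (n=1); sup = 15 (attained).
- The set is bounded below by 0; 15/n -> 0 so 0 is the greatest lower bound.
- 0 is not in the set, so inf = 0 is not attained.
Conclusion: inf(S) = 0, not attained in S.

0


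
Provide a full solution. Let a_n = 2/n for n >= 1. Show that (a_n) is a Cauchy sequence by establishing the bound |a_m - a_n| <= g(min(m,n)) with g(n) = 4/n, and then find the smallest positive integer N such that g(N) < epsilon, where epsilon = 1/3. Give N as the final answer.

For any m, n >= 1, by the triangle inequality:
|a_m - a_n| = |2/m - 2/n| <= 2*1/m + 2*1/n <= 4/min(m,n).
So g(n) = 4/n bounds the Cauchy difference. Since g(n) -> 0, (a_n) is Cauchy.
Now solve g(N) < 1/3: 4/N < 1/3 <=> N > 4 / (1/3) = 12.
The smallest integer strictly greater than 12 is N = 13.
Check: g(13) = 4/13 = 4/13 < 1/3; g(12) = 1/3 >= 1/3. So N = 13.

13


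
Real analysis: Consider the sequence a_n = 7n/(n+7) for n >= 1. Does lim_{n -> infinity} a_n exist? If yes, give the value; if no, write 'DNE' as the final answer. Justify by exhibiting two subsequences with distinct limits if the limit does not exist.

Examine the behaviour of a_n along subsequences.
Even-n subsequence a_{2k} = 7(2k)/(2k+7) -> 7. Odd-n subsequence a_{2k+1} = 7(2k+1)/(2k+8) -> 7. Both tend to 7, which suggests the limit is 7; verify directly.
|a_n - 7| = |7n - 7(n+7)| / (n+7) = 49/(n+7) < 49/n for every n >= 1.
Given epsilon > 0, choose a positive integer N > 49/epsilon. Then for all n >= N, |a_n - 7| < 49/n <= 49/N < epsilon.
So by the definition of the limit, lim a_n exists and equals 7.

7


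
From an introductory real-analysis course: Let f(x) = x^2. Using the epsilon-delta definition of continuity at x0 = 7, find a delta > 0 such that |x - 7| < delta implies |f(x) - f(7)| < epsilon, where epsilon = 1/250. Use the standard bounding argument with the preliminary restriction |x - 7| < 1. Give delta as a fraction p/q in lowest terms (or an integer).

Factor: |x^2 - (7)^2| = |x - 7| * |x + 7|.
Impose |x - 7| < 1 first. Then |x + 7| = |(x - 7) + 2*(7)| <= |x - 7| + 2*|7| < 1 + 14 = 15.
So |x^2 - (7)^2| < delta * 15.
We need delta * 15 <= 1/250, i.e. delta <= 1/250/15 = 1/3750.
Since 1/3750 < 1, this is tighter than 1; take delta = 1/3750.
So delta = 1/3750 works.

1/3750


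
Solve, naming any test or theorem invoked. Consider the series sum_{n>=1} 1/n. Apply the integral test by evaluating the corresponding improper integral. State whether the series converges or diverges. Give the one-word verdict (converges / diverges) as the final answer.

Let f(x) = 1/x. Then f is positive, continuous, and decreasing on [1, infinity), so the integral test applies.
Compute the improper integral int_{1}^infinity f(x) dx:
  antiderivative F(x) = log(x).
  As x -> infinity, log(x) -> infinity.
  So int = infinity - log(1) = infinity. By the integral test, the series diverges.

diverges


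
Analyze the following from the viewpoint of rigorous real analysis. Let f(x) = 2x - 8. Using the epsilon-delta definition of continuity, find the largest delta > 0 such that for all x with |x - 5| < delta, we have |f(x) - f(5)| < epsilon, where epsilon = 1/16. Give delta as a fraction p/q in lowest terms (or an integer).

We compute f(5) = 2*(5) - 8 = 2.
|f(x) - f(5)| = |2x - 8 - (2)| = |2(x - 5)| = 2|x - 5|.
We need 2|x - 5| < 1/16, i.e. |x - 5| < 1/16 / 2 = 1/32.
So any delta <= 1/32 works. Conversely, if delta > 1/32, then x = 5 + 1/32 satisfies |x - 5| = 1/32 < delta but |f(x) - f(5)| = 2 * 1/32 = 1/16, which is not < 1/16; so no larger delta works.
Hence the largest such delta is 1/32.

1/32


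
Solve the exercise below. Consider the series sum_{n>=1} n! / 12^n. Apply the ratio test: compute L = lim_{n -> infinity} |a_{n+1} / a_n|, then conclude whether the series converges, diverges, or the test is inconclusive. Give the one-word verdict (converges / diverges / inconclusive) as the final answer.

Let a_n denote the general term. Form the ratio a_{n+1}/a_n and simplify:
a_{n+1}/a_n = n/12 + 1/12
Take the limit as n -> infinity: L = infinity.
Since L = infinity > 1 (or L = infinity), the ratio test implies the series diverges.

diverges


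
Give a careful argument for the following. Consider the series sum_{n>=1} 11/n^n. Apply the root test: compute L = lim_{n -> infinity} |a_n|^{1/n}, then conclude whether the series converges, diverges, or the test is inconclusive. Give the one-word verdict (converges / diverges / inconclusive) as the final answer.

Let a_n denote the general term. Form |a_n|^(1/n) and simplify:
|a_n|^(1/n) = 11^(1/n)/n
Take the limit as n -> infinity: L = 0.
Since L = 0 < 1, the root test implies convergence.

converges


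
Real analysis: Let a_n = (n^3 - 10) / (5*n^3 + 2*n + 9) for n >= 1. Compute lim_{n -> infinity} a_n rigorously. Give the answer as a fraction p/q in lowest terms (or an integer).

Divide numerator and denominator by n^3, the highest power:
numerator / n^3 = 1 - 10/n^3
denominator / n^3 = 5 + 2/n^2 + 9/n^3
As n -> infinity, all terms of the form c/n^k (k >= 1) tend to 0.
So numerator / n^3 -> 1 and denominator / n^3 -> 5.
Therefore lim a_n = 1/5.

1/5


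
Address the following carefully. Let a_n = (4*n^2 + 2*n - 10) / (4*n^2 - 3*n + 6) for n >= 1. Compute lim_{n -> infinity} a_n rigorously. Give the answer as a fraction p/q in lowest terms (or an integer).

Divide numerator and denominator by n^2, the highest power:
numerator / n^2 = 4 + 2/n - 10/n^2
denominator / n^2 = 4 - 3/n + 6/n^2
As n -> infinity, all terms of the form c/n^k (k >= 1) tend to 0.
So numerator / n^2 -> 4 and denominator / n^2 -> 4.
Therefore lim a_n = 1.

1


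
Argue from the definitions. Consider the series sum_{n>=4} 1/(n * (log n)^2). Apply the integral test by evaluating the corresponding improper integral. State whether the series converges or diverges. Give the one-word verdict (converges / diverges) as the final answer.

Let f(x) = 1/(x*log(x)^2). Then f is positive, continuous, and decreasing on [4, infinity), so the integral test applies.
Compute the improper integral int_{4}^infinity f(x) dx:
  antiderivative F(x) = -1/log(x).
  F(x) -> 0 as x -> infinity.  int = 0 - F(4) = 1/log(4) < infinity. By the integral test, the series converges.

converges


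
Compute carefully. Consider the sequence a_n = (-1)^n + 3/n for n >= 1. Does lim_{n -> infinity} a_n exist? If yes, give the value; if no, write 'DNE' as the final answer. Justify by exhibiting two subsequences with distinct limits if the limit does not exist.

Examine the behaviour of a_n along subsequences.
a_{2k} = 1 + 3/(2k) -> 1. a_{2k+1} = -1 + 3/(2k+1) -> -1.
Since these two subsequential limits are 1 and -1, distinct, the full sequence cannot converge (a convergent sequence has all subsequences tending to the same limit). So lim a_n does not exist.

DNE


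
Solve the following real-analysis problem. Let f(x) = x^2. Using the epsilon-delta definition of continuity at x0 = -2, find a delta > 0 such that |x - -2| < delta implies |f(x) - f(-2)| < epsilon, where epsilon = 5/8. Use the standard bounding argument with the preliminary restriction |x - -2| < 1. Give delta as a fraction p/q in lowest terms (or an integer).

Factor: |x^2 - (-2)^2| = |x - -2| * |x + -2|.
Impose |x - -2| < 1 first. Then |x + -2| = |(x - -2) + 2*(-2)| <= |x - -2| + 2*|-2| < 1 + 4 = 5.
So |x^2 - (-2)^2| < delta * 5.
We need delta * 5 <= 5/8, i.e. delta <= 5/8/5 = 1/8.
Since 1/8 < 1, this is tighter than 1; take delta = 1/8.
So delta = 1/8 works.

1/8


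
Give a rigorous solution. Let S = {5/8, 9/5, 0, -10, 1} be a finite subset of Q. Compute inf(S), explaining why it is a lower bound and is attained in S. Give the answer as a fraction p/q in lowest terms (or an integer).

S is finite, so inf(S) = min(S).
Sorted increasing:
-10, 0, 5/8, 1, 9/5
The extremum is -10.
For every x in S, x >= -10. And -10 is in S, so it is attained.
Therefore inf(S) = -10.

-10


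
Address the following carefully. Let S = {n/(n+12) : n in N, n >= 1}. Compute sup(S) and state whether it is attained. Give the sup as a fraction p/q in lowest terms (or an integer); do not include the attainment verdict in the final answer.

Analysis:
- Values: 1/13, 1/7, 1/5, 1/4, ... strictly increasing.
- Minimum is 1/13 (n=1); inf = 1/13 (attained).
- n/(n+12) = 1 - 12/(n+12) -> 1 from below as n -> infinity, and never equals 1.
- So sup = 1 (not attained).
Conclusion: sup(S) = 1, not attained in S.

1


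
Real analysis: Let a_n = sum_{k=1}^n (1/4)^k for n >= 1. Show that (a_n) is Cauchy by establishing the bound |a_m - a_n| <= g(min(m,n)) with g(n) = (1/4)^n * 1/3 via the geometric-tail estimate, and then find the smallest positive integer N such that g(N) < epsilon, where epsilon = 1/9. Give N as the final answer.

For m > n >= 1: |a_m - a_n| = sum_{k=n+1}^m (1/4)^k < sum_{k=n+1}^infinity (1/4)^k = (1/4)^(n+1) / (1 - 1/4) = (1/4)^n * (1/4) * (4/3) = (1/4)^n * 1/3.
So g(n) = (1/4)^n / 3. Since g(n) -> 0, (a_n) is Cauchy.
Now solve g(N) < 1/9: (1/4)^N / 3 < 1/9 <=> 4^N > 1 / (3 * 1/9) = 3.
Check powers of 4: 4^0 = 1 <= 3, 4^1 = 4 > 3.
So the smallest such N is 1. Check: g(1) = 1/(3 * 4) = 1/12 < 1/9.

1


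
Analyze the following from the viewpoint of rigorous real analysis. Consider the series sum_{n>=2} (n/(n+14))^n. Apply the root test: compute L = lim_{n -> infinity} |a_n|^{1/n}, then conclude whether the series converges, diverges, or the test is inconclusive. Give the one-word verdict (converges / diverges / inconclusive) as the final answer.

Let a_n denote the general term. Form |a_n|^(1/n) and simplify:
|a_n|^(1/n) = n/(n + 14)
Take the limit as n -> infinity: L = 1.
Since L = 1, the root test is inconclusive. (In fact a_n = (n/(n+14))^n -> e^(-14) != 0, so the nth-term test shows divergence; but the root test itself gives no conclusion.)

inconclusive


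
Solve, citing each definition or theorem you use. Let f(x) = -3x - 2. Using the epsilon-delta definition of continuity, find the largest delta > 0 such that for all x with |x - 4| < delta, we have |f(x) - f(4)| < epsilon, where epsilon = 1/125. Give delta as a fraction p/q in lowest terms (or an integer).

We compute f(4) = -3*(4) - 2 = -14.
|f(x) - f(4)| = |-3x - 2 - (-14)| = |-3(x - 4)| = 3|x - 4|.
We need 3|x - 4| < 1/125, i.e. |x - 4| < 1/125 / 3 = 1/375.
So any delta <= 1/375 works. Conversely, if delta > 1/375, then x = 4 + 1/375 satisfies |x - 4| = 1/375 < delta but |f(x) - f(4)| = 3 * 1/375 = 1/125, which is not < 1/125; so no larger delta works.
Hence the largest such delta is 1/375.

1/375
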